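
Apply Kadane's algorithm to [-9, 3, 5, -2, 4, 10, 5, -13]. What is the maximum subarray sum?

Using Kadane's algorithm on [-9, 3, 5, -2, 4, 10, 5, -13]:

Scanning through the array:
Position 1 (value 3): max_ending_here = 3, max_so_far = 3
Position 2 (value 5): max_ending_here = 8, max_so_far = 8
Position 3 (value -2): max_ending_here = 6, max_so_far = 8
Position 4 (value 4): max_ending_here = 10, max_so_far = 10
Position 5 (value 10): max_ending_here = 20, max_so_far = 20
Position 6 (value 5): max_ending_here = 25, max_so_far = 25
Position 7 (value -13): max_ending_here = 12, max_so_far = 25

Maximum subarray: [3, 5, -2, 4, 10, 5]
Maximum sum: 25

The maximum subarray is [3, 5, -2, 4, 10, 5] with sum 25. This subarray runs from index 1 to index 6.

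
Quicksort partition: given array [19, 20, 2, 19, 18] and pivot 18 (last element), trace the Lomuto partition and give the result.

Lomuto partition with pivot = 18:

Initial array: [19, 20, 2, 19, 18]

arr[0]=19 > 18: no swap
arr[1]=20 > 18: no swap
arr[2]=2 <= 18: swap with position 0, array becomes [2, 20, 19, 19, 18]
arr[3]=19 > 18: no swap

Place pivot at position 1: [2, 18, 19, 19, 20]
Pivot position: 1

After partitioning with pivot 18, the array becomes [2, 18, 19, 19, 20]. The pivot is placed at index 1. All elements to the left of the pivot are <= 18, and all elements to the right are > 18.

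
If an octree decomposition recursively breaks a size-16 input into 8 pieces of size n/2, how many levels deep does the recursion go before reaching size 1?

For divide and conquer with division factor 2:

Problem sizes at each level:
Level 0: 16
Level 1: 8
Level 2: 4
Level 3: 2
Level 4: 1

The root is level 0 and the size-1 base case is level 4 (the tree spans levels 0 through 4, i.e. 5 levels counting the root), so the depth is the number of divisions: log_2(16) = 4

The recursion tree depth is log_2(16) = 4. At each level, the problem size is divided by 2, so it takes 4 divisions to reduce to a base case of size 1. The algorithm makes 8 recursive calls at each level.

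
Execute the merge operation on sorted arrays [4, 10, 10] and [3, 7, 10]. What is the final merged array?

Merging process:

Compare 4 vs 3: take 3 from right. Merged: [3]
Compare 4 vs 7: take 4 from left. Merged: [3, 4]
Compare 10 vs 7: take 7 from right. Merged: [3, 4, 7]
Compare 10 vs 10: take 10 from left. Merged: [3, 4, 7, 10]
Compare 10 vs 10: take 10 from left. Merged: [3, 4, 7, 10, 10]
Append remaining from right: [10]. Merged: [3, 4, 7, 10, 10, 10]

Final merged array: [3, 4, 7, 10, 10, 10]
Total comparisons: 5

The merged array is [3, 4, 7, 10, 10, 10], requiring 5 comparisons. The merge step runs in O(n) time where n is the total number of elements.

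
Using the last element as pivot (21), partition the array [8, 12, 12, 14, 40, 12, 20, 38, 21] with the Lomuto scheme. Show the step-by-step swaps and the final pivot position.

Lomuto partition with pivot = 21:

Initial array: [8, 12, 12, 14, 40, 12, 20, 38, 21]

arr[0]=8 <= 21: swap with position 0, array becomes [8, 12, 12, 14, 40, 12, 20, 38, 21]
arr[1]=12 <= 21: swap with position 1, array becomes [8, 12, 12, 14, 40, 12, 20, 38, 21]
arr[2]=12 <= 21: swap with position 2, array becomes [8, 12, 12, 14, 40, 12, 20, 38, 21]
arr[3]=14 <= 21: swap with position 3, array becomes [8, 12, 12, 14, 40, 12, 20, 38, 21]
arr[4]=40 > 21: no swap
arr[5]=12 <= 21: swap with position 4, array becomes [8, 12, 12, 14, 12, 40, 20, 38, 21]
arr[6]=20 <= 21: swap with position 5, array becomes [8, 12, 12, 14, 12, 20, 40, 38, 21]
arr[7]=38 > 21: no swap

Place pivot at position 6: [8, 12, 12, 14, 12, 20, 21, 38, 40]
Pivot position: 6

After partitioning with pivot 21, the array becomes [8, 12, 12, 14, 12, 20, 21, 38, 40]. The pivot is placed at index 6. All elements to the left of the pivot are <= 21, and all elements to the right are > 21.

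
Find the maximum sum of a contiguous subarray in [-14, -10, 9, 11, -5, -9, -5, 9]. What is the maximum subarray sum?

Using Kadane's algorithm on [-14, -10, 9, 11, -5, -9, -5, 9]:

Scanning through the array:
Position 1 (value -10): max_ending_here = -10, max_so_far = -10
Position 2 (value 9): max_ending_here = 9, max_so_far = 9
Position 3 (value 11): max_ending_here = 20, max_so_far = 20
Position 4 (value -5): max_ending_here = 15, max_so_far = 20
Position 5 (value -9): max_ending_here = 6, max_so_far = 20
Position 6 (value -5): max_ending_here = 1, max_so_far = 20
Position 7 (value 9): max_ending_here = 10, max_so_far = 20

Maximum subarray: [9, 11]
Maximum sum: 20

The maximum subarray is [9, 11] with sum 20. This subarray runs from index 2 to index 3.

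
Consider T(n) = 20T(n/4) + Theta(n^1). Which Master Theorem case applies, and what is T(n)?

Master Theorem for T(n) = 20T(n/4) + O(n^1):

a = 20, b = 4, c = 1
log_b(a) = log_4(20) = 2.1610

Case 1: c = 1 < log_4(20) = 2.1610
T(n) = O(n^(log_4 20))

For T(n) = 20T(n/4) + O(n^1): log_4(20) = 2.1610. This is Case 1 of the Master Theorem (c < log_b(a), work dominated by leaves), giving O(n^(log_4 20)).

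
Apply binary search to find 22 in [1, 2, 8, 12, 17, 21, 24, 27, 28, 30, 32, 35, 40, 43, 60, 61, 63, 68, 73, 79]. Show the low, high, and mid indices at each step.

Binary search for 22 in [1, 2, 8, 12, 17, 21, 24, 27, 28, 30, 32, 35, 40, 43, 60, 61, 63, 68, 73, 79]:

lo=0, hi=19, mid=9, arr[mid]=30 -> 30 > 22, search left half
lo=0, hi=8, mid=4, arr[mid]=17 -> 17 < 22, search right half
lo=5, hi=8, mid=6, arr[mid]=24 -> 24 > 22, search left half
lo=5, hi=5, mid=5, arr[mid]=21 -> 21 < 22, search right half
lo=6 > hi=5, target 22 not found

Binary search determines that 22 is not in the array after 4 comparisons. The search space was exhausted without finding the target.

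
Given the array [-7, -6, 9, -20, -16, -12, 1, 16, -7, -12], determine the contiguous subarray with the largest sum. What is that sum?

Using Kadane's algorithm on [-7, -6, 9, -20, -16, -12, 1, 16, -7, -12]:

Scanning through the array:
Position 1 (value -6): max_ending_here = -6, max_so_far = -6
Position 2 (value 9): max_ending_here = 9, max_so_far = 9
Position 3 (value -20): max_ending_here = -11, max_so_far = 9
Position 4 (value -16): max_ending_here = -16, max_so_far = 9
Position 5 (value -12): max_ending_here = -12, max_so_far = 9
Position 6 (value 1): max_ending_here = 1, max_so_far = 9
Position 7 (value 16): max_ending_here = 17, max_so_far = 17
Position 8 (value -7): max_ending_here = 10, max_so_far = 17
Position 9 (value -12): max_ending_here = -2, max_so_far = 17

Maximum subarray: [1, 16]
Maximum sum: 17

The maximum subarray is [1, 16] with sum 17. This subarray runs from index 6 to index 7.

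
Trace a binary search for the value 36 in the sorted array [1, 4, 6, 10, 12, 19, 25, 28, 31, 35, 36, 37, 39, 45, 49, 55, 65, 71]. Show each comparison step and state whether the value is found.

Binary search for 36 in [1, 4, 6, 10, 12, 19, 25, 28, 31, 35, 36, 37, 39, 45, 49, 55, 65, 71]:

lo=0, hi=17, mid=8, arr[mid]=31 -> 31 < 36, search right half
lo=9, hi=17, mid=13, arr[mid]=45 -> 45 > 36, search left half
lo=9, hi=12, mid=10, arr[mid]=36 -> Found target at index 10!

Binary search finds 36 at index 10 after 3 comparisons. The search repeatedly halves the search space by comparing with the middle element.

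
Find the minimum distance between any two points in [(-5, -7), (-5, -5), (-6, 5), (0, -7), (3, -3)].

Computing all pairwise distances among 5 points:

d((-5, -7), (-5, -5)) = 2.0 <-- minimum
d((-5, -7), (-6, 5)) = 12.0416
d((-5, -7), (0, -7)) = 5.0
d((-5, -7), (3, -3)) = 8.9443
d((-5, -5), (-6, 5)) = 10.0499
d((-5, -5), (0, -7)) = 5.3852
d((-5, -5), (3, -3)) = 8.2462
d((-6, 5), (0, -7)) = 13.4164
d((-6, 5), (3, -3)) = 12.0416
d((0, -7), (3, -3)) = 5.0

Closest pair: (-5, -7) and (-5, -5) with distance 2.0

The closest pair is (-5, -7) and (-5, -5) with Euclidean distance 2.0. For 5 points, brute-force pairwise comparison is shown above. For large n, the divide-and-conquer algorithm (sort by x, recurse on halves, check the dividing strip) achieves O(n log n).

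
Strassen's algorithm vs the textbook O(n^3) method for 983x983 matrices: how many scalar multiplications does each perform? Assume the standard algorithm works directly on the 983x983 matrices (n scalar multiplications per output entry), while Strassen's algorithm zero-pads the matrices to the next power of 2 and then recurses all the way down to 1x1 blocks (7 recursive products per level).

Matrix multiplication for 983x983 matrices:

Strassen's algorithm requires power-of-2 dimensions. Pad 983x983 to 1024x1024 (next power of 2).

Standard algorithm: 983^3 = 949862087 multiplications
Strassen's algorithm: 7^(log2(1024)) = 7^10 = 282475249 multiplications
Savings: 949862087 - 282475249 = 667386838 multiplications

Standard: 949862087 multiplications (983^3). Strassen: 282475249 multiplications (7^10, after padding to 1024x1024). Strassen reduces 8 recursive multiplications to 7 at each level.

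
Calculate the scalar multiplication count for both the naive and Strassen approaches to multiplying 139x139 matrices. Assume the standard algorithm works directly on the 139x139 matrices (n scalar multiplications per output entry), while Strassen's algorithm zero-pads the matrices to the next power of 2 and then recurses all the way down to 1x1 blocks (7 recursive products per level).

Matrix multiplication for 139x139 matrices:

Strassen's algorithm requires power-of-2 dimensions. Pad 139x139 to 256x256 (next power of 2).

Standard algorithm: 139^3 = 2685619 multiplications
Strassen's algorithm: 7^(log2(256)) = 7^8 = 5764801 multiplications
Difference: 2685619 - 5764801 = -3079182 (Strassen uses MORE here due to padding overhead — for small or just-over-power-of-2 n, padding can outweigh the per-level savings)

Standard: 2685619 multiplications (139^3). Strassen: 5764801 multiplications (7^8, after padding to 256x256). Strassen reduces 8 recursive multiplications to 7 at each level.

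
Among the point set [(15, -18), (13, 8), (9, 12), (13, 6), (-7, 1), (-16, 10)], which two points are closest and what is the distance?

Computing all pairwise distances among 6 points:

d((15, -18), (13, 8)) = 26.0768
d((15, -18), (9, 12)) = 30.5941
d((15, -18), (13, 6)) = 24.0832
d((15, -18), (-7, 1)) = 29.0689
d((15, -18), (-16, 10)) = 41.7732
d((13, 8), (9, 12)) = 5.6569
d((13, 8), (13, 6)) = 2.0 <-- minimum
d((13, 8), (-7, 1)) = 21.1896
d((13, 8), (-16, 10)) = 29.0689
d((9, 12), (13, 6)) = 7.2111
d((9, 12), (-7, 1)) = 19.4165
d((9, 12), (-16, 10)) = 25.0799
d((13, 6), (-7, 1)) = 20.6155
d((13, 6), (-16, 10)) = 29.2746
d((-7, 1), (-16, 10)) = 12.7279

Closest pair: (13, 8) and (13, 6) with distance 2.0

The closest pair is (13, 8) and (13, 6) with Euclidean distance 2.0. For 6 points, brute-force pairwise comparison is shown above. For large n, the divide-and-conquer algorithm (sort by x, recurse on halves, check the dividing strip) achieves O(n log n).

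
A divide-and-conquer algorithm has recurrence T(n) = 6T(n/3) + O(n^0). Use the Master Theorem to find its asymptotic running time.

Master Theorem for T(n) = 6T(n/3) + O(n^0):

a = 6, b = 3, c = 0
log_b(a) = log_3(6) = 1.6309

Case 1: c = 0 < log_3(6) = 1.6309
T(n) = O(n^(log_3 6))

For T(n) = 6T(n/3) + O(n^0): log_3(6) = 1.6309. This is Case 1 of the Master Theorem (c < log_b(a), work dominated by leaves), giving O(n^(log_3 6)).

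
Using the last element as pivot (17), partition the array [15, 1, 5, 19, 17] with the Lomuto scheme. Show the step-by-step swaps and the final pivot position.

Lomuto partition with pivot = 17:

Initial array: [15, 1, 5, 19, 17]

arr[0]=15 <= 17: swap with position 0, array becomes [15, 1, 5, 19, 17]
arr[1]=1 <= 17: swap with position 1, array becomes [15, 1, 5, 19, 17]
arr[2]=5 <= 17: swap with position 2, array becomes [15, 1, 5, 19, 17]
arr[3]=19 > 17: no swap

Place pivot at position 3: [15, 1, 5, 17, 19]
Pivot position: 3

After partitioning with pivot 17, the array becomes [15, 1, 5, 17, 19]. The pivot is placed at index 3. All elements to the left of the pivot are <= 17, and all elements to the right are > 17.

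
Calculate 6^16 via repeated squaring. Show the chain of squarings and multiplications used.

Computing 6^16 by squaring (build up from 6^1; each line after the first costs one multiplication):

6^1 = 6
6^2 = (6^1)^2 = 6^2 = 36
6^4 = (6^2)^2 = 36^2 = 1296
6^8 = (6^4)^2 = 1296^2 = 1679616
6^16 = (6^8)^2 = 1679616^2 = 2821109907456

Result: 2821109907456
Multiplications needed: 4 (4 lines after 6^1)

6^16 = 2821109907456. Using exponentiation by squaring, this requires 4 multiplications. The key idea: if the exponent is even, square the half-power; if odd, multiply by the base once.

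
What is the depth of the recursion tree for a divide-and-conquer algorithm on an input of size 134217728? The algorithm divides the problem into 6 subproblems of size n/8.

For divide and conquer with division factor 8:

Problem sizes at each level:
Level 0: 134217728
Level 1: 16777216
Level 2: 2097152
Level 3: 262144
Level 4: 32768
Level 5: 4096
Level 6: 512
Level 7: 64
Level 8: 8
Level 9: 1

The root is level 0 and the size-1 base case is level 9 (the tree spans levels 0 through 9, i.e. 10 levels counting the root), so the depth is the number of divisions: log_8(134217728) = 9

The recursion tree depth is log_8(134217728) = 9. At each level, the problem size is divided by 8, so it takes 9 divisions to reduce to a base case of size 1. The algorithm makes 6 recursive calls at each level.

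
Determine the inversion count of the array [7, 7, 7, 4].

Finding inversions in [7, 7, 7, 4]:

(0, 3): arr[0]=7 > arr[3]=4
(1, 3): arr[1]=7 > arr[3]=4
(2, 3): arr[2]=7 > arr[3]=4

Total inversions: 3

The array has 3 inversion(s): (0,3), (1,3), (2,3). Each pair (i,j) satisfies i < j and arr[i] > arr[j].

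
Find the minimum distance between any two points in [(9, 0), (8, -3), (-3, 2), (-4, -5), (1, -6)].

Computing all pairwise distances among 5 points:

d((9, 0), (8, -3)) = 3.1623 <-- minimum
d((9, 0), (-3, 2)) = 12.1655
d((9, 0), (-4, -5)) = 13.9284
d((9, 0), (1, -6)) = 10.0
d((8, -3), (-3, 2)) = 12.083
d((8, -3), (-4, -5)) = 12.1655
d((8, -3), (1, -6)) = 7.6158
d((-3, 2), (-4, -5)) = 7.0711
d((-3, 2), (1, -6)) = 8.9443
d((-4, -5), (1, -6)) = 5.099

Closest pair: (9, 0) and (8, -3) with distance 3.1623

The closest pair is (9, 0) and (8, -3) with Euclidean distance 3.1623. For 5 points, brute-force pairwise comparison is shown above. For large n, the divide-and-conquer algorithm (sort by x, recurse on halves, check the dividing strip) achieves O(n log n).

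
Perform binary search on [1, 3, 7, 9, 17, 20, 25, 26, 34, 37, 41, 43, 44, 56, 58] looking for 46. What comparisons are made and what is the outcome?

Binary search for 46 in [1, 3, 7, 9, 17, 20, 25, 26, 34, 37, 41, 43, 44, 56, 58]:

lo=0, hi=14, mid=7, arr[mid]=26 -> 26 < 46, search right half
lo=8, hi=14, mid=11, arr[mid]=43 -> 43 < 46, search right half
lo=12, hi=14, mid=13, arr[mid]=56 -> 56 > 46, search left half
lo=12, hi=12, mid=12, arr[mid]=44 -> 44 < 46, search right half
lo=13 > hi=12, target 46 not found

Binary search determines that 46 is not in the array after 4 comparisons. The search space was exhausted without finding the target.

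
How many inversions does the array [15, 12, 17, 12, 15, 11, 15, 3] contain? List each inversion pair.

Finding inversions in [15, 12, 17, 12, 15, 11, 15, 3]:

(0, 1): arr[0]=15 > arr[1]=12
(0, 3): arr[0]=15 > arr[3]=12
(0, 5): arr[0]=15 > arr[5]=11
(0, 7): arr[0]=15 > arr[7]=3
(1, 5): arr[1]=12 > arr[5]=11
(1, 7): arr[1]=12 > arr[7]=3
(2, 3): arr[2]=17 > arr[3]=12
(2, 4): arr[2]=17 > arr[4]=15
(2, 5): arr[2]=17 > arr[5]=11
(2, 6): arr[2]=17 > arr[6]=15
(2, 7): arr[2]=17 > arr[7]=3
(3, 5): arr[3]=12 > arr[5]=11
(3, 7): arr[3]=12 > arr[7]=3
(4, 5): arr[4]=15 > arr[5]=11
(4, 7): arr[4]=15 > arr[7]=3
(5, 7): arr[5]=11 > arr[7]=3
(6, 7): arr[6]=15 > arr[7]=3

Total inversions: 17

The array has 17 inversion(s): (0,1), (0,3), (0,5), (0,7), (1,5), (1,7), (2,3), (2,4), (2,5), (2,6), (2,7), (3,5), (3,7), (4,5), (4,7), (5,7), (6,7). Each pair (i,j) satisfies i < j and arr[i] > arr[j].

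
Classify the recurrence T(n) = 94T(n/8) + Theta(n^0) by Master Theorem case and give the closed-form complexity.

Master Theorem for T(n) = 94T(n/8) + O(n^0):

a = 94, b = 8, c = 0
log_b(a) = log_8(94) = 2.1849

Case 1: c = 0 < log_8(94) = 2.1849
T(n) = O(n^(log_8 94))

For T(n) = 94T(n/8) + O(n^0): log_8(94) = 2.1849. This is Case 1 of the Master Theorem (c < log_b(a), work dominated by leaves), giving O(n^(log_8 94)).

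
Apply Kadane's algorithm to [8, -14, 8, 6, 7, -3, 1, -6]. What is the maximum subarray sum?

Using Kadane's algorithm on [8, -14, 8, 6, 7, -3, 1, -6]:

Scanning through the array:
Position 1 (value -14): max_ending_here = -6, max_so_far = 8
Position 2 (value 8): max_ending_here = 8, max_so_far = 8
Position 3 (value 6): max_ending_here = 14, max_so_far = 14
Position 4 (value 7): max_ending_here = 21, max_so_far = 21
Position 5 (value -3): max_ending_here = 18, max_so_far = 21
Position 6 (value 1): max_ending_here = 19, max_so_far = 21
Position 7 (value -6): max_ending_here = 13, max_so_far = 21

Maximum subarray: [8, 6, 7]
Maximum sum: 21

The maximum subarray is [8, 6, 7] with sum 21. This subarray runs from index 2 to index 4.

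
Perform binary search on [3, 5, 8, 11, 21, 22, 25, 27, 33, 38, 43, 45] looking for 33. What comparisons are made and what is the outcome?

Binary search for 33 in [3, 5, 8, 11, 21, 22, 25, 27, 33, 38, 43, 45]:

lo=0, hi=11, mid=5, arr[mid]=22 -> 22 < 33, search right half
lo=6, hi=11, mid=8, arr[mid]=33 -> Found target at index 8!

Binary search finds 33 at index 8 after 2 comparisons. The search repeatedly halves the search space by comparing with the middle element.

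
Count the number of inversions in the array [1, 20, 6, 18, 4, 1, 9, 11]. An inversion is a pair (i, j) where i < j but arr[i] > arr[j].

Finding inversions in [1, 20, 6, 18, 4, 1, 9, 11]:

(1, 2): arr[1]=20 > arr[2]=6
(1, 3): arr[1]=20 > arr[3]=18
(1, 4): arr[1]=20 > arr[4]=4
(1, 5): arr[1]=20 > arr[5]=1
(1, 6): arr[1]=20 > arr[6]=9
(1, 7): arr[1]=20 > arr[7]=11
(2, 4): arr[2]=6 > arr[4]=4
(2, 5): arr[2]=6 > arr[5]=1
(3, 4): arr[3]=18 > arr[4]=4
(3, 5): arr[3]=18 > arr[5]=1
(3, 6): arr[3]=18 > arr[6]=9
(3, 7): arr[3]=18 > arr[7]=11
(4, 5): arr[4]=4 > arr[5]=1

Total inversions: 13

The array has 13 inversion(s): (1,2), (1,3), (1,4), (1,5), (1,6), (1,7), (2,4), (2,5), (3,4), (3,5), (3,6), (3,7), (4,5). Each pair (i,j) satisfies i < j and arr[i] > arr[j].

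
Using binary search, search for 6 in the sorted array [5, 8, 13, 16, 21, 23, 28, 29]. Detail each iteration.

Binary search for 6 in [5, 8, 13, 16, 21, 23, 28, 29]:

lo=0, hi=7, mid=3, arr[mid]=16 -> 16 > 6, search left half
lo=0, hi=2, mid=1, arr[mid]=8 -> 8 > 6, search left half
lo=0, hi=0, mid=0, arr[mid]=5 -> 5 < 6, search right half
lo=1 > hi=0, target 6 not found

Binary search determines that 6 is not in the array after 3 comparisons. The search space was exhausted without finding the target.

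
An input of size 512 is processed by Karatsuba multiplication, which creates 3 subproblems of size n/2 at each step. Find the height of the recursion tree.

For divide and conquer with division factor 2:

Problem sizes at each level:
Level 0: 512
Level 1: 256
Level 2: 128
Level 3: 64
Level 4: 32
Level 5: 16
Level 6: 8
Level 7: 4
Level 8: 2
Level 9: 1

The root is level 0 and the size-1 base case is level 9 (the tree spans levels 0 through 9, i.e. 10 levels counting the root), so the depth is the number of divisions: log_2(512) = 9

The recursion tree depth is log_2(512) = 9. At each level, the problem size is divided by 2, so it takes 9 divisions to reduce to a base case of size 1. The algorithm makes 3 recursive calls at each level.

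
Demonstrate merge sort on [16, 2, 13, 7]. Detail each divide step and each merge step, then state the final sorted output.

Merge sort trace:

Split: [16, 2, 13, 7] -> [16, 2] and [13, 7]
  Split: [16, 2] -> [16] and [2]
  Merge: [16] + [2] -> [2, 16]
  Split: [13, 7] -> [13] and [7]
  Merge: [13] + [7] -> [7, 13]
Merge: [2, 16] + [7, 13] -> [2, 7, 13, 16]

Final sorted array: [2, 7, 13, 16]

The merge sort proceeds by recursively splitting the array and merging sorted halves.
After all merges, the sorted array is [2, 7, 13, 16].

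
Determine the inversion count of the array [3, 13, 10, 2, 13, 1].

Finding inversions in [3, 13, 10, 2, 13, 1]:

(0, 3): arr[0]=3 > arr[3]=2
(0, 5): arr[0]=3 > arr[5]=1
(1, 2): arr[1]=13 > arr[2]=10
(1, 3): arr[1]=13 > arr[3]=2
(1, 5): arr[1]=13 > arr[5]=1
(2, 3): arr[2]=10 > arr[3]=2
(2, 5): arr[2]=10 > arr[5]=1
(3, 5): arr[3]=2 > arr[5]=1
(4, 5): arr[4]=13 > arr[5]=1

Total inversions: 9

The array has 9 inversion(s): (0,3), (0,5), (1,2), (1,3), (1,5), (2,3), (2,5), (3,5), (4,5). Each pair (i,j) satisfies i < j and arr[i] > arr[j].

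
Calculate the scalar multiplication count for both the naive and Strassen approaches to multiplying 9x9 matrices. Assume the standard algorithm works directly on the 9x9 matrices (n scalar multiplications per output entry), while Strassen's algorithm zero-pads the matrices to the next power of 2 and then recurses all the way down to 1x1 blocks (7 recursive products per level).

Matrix multiplication for 9x9 matrices:

Strassen's algorithm requires power-of-2 dimensions. Pad 9x9 to 16x16 (next power of 2).

Standard algorithm: 9^3 = 729 multiplications
Strassen's algorithm: 7^(log2(16)) = 7^4 = 2401 multiplications
Difference: 729 - 2401 = -1672 (Strassen uses MORE here due to padding overhead — for small or just-over-power-of-2 n, padding can outweigh the per-level savings)

Standard: 729 multiplications (9^3). Strassen: 2401 multiplications (7^4, after padding to 16x16). Strassen reduces 8 recursive multiplications to 7 at each level.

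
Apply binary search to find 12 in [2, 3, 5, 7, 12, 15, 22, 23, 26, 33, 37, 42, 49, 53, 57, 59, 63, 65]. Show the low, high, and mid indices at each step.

Binary search for 12 in [2, 3, 5, 7, 12, 15, 22, 23, 26, 33, 37, 42, 49, 53, 57, 59, 63, 65]:

lo=0, hi=17, mid=8, arr[mid]=26 -> 26 > 12, search left half
lo=0, hi=7, mid=3, arr[mid]=7 -> 7 < 12, search right half
lo=4, hi=7, mid=5, arr[mid]=15 -> 15 > 12, search left half
lo=4, hi=4, mid=4, arr[mid]=12 -> Found target at index 4!

Binary search finds 12 at index 4 after 4 comparisons. The search repeatedly halves the search space by comparing with the middle element.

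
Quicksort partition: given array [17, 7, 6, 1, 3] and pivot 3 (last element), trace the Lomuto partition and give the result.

Lomuto partition with pivot = 3:

Initial array: [17, 7, 6, 1, 3]

arr[0]=17 > 3: no swap
arr[1]=7 > 3: no swap
arr[2]=6 > 3: no swap
arr[3]=1 <= 3: swap with position 0, array becomes [1, 7, 6, 17, 3]

Place pivot at position 1: [1, 3, 6, 17, 7]
Pivot position: 1

After partitioning with pivot 3, the array becomes [1, 3, 6, 17, 7]. The pivot is placed at index 1. All elements to the left of the pivot are <= 3, and all elements to the right are > 3.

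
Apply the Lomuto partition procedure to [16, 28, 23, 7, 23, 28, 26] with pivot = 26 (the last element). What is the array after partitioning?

Lomuto partition with pivot = 26:

Initial array: [16, 28, 23, 7, 23, 28, 26]

arr[0]=16 <= 26: swap with position 0, array becomes [16, 28, 23, 7, 23, 28, 26]
arr[1]=28 > 26: no swap
arr[2]=23 <= 26: swap with position 1, array becomes [16, 23, 28, 7, 23, 28, 26]
arr[3]=7 <= 26: swap with position 2, array becomes [16, 23, 7, 28, 23, 28, 26]
arr[4]=23 <= 26: swap with position 3, array becomes [16, 23, 7, 23, 28, 28, 26]
arr[5]=28 > 26: no swap

Place pivot at position 4: [16, 23, 7, 23, 26, 28, 28]
Pivot position: 4

After partitioning with pivot 26, the array becomes [16, 23, 7, 23, 26, 28, 28]. The pivot is placed at index 4. All elements to the left of the pivot are <= 26, and all elements to the right are > 26.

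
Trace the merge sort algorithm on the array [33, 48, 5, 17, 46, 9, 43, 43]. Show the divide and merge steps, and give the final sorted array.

Merge sort trace:

Split: [33, 48, 5, 17, 46, 9, 43, 43] -> [33, 48, 5, 17] and [46, 9, 43, 43]
  Split: [33, 48, 5, 17] -> [33, 48] and [5, 17]
    Split: [33, 48] -> [33] and [48]
    Merge: [33] + [48] -> [33, 48]
    Split: [5, 17] -> [5] and [17]
    Merge: [5] + [17] -> [5, 17]
  Merge: [33, 48] + [5, 17] -> [5, 17, 33, 48]
  Split: [46, 9, 43, 43] -> [46, 9] and [43, 43]
    Split: [46, 9] -> [46] and [9]
    Merge: [46] + [9] -> [9, 46]
    Split: [43, 43] -> [43] and [43]
    Merge: [43] + [43] -> [43, 43]
  Merge: [9, 46] + [43, 43] -> [9, 43, 43, 46]
Merge: [5, 17, 33, 48] + [9, 43, 43, 46] -> [5, 9, 17, 33, 43, 43, 46, 48]

Final sorted array: [5, 9, 17, 33, 43, 43, 46, 48]

The merge sort proceeds by recursively splitting the array and merging sorted halves.
After all merges, the sorted array is [5, 9, 17, 33, 43, 43, 46, 48].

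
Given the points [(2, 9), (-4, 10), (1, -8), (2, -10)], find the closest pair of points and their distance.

Computing all pairwise distances among 4 points:

d((2, 9), (-4, 10)) = 6.0828
d((2, 9), (1, -8)) = 17.0294
d((2, 9), (2, -10)) = 19.0
d((-4, 10), (1, -8)) = 18.6815
d((-4, 10), (2, -10)) = 20.8806
d((1, -8), (2, -10)) = 2.2361 <-- minimum

Closest pair: (1, -8) and (2, -10) with distance 2.2361

The closest pair is (1, -8) and (2, -10) with Euclidean distance 2.2361. For 4 points, brute-force pairwise comparison is shown above. For large n, the divide-and-conquer algorithm (sort by x, recurse on halves, check the dividing strip) achieves O(n log n).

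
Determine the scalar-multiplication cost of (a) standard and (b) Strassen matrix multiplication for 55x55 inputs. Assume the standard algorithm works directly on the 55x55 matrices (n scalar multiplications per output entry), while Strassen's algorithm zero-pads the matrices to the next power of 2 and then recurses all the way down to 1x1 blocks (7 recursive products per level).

Matrix multiplication for 55x55 matrices:

Strassen's algorithm requires power-of-2 dimensions. Pad 55x55 to 64x64 (next power of 2).

Standard algorithm: 55^3 = 166375 multiplications
Strassen's algorithm: 7^(log2(64)) = 7^6 = 117649 multiplications
Savings: 166375 - 117649 = 48726 multiplications

Standard: 166375 multiplications (55^3). Strassen: 117649 multiplications (7^6, after padding to 64x64). Strassen reduces 8 recursive multiplications to 7 at each level.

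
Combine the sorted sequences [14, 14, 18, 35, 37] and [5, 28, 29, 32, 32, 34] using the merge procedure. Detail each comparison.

Merging process:

Compare 14 vs 5: take 5 from right. Merged: [5]
Compare 14 vs 28: take 14 from left. Merged: [5, 14]
Compare 14 vs 28: take 14 from left. Merged: [5, 14, 14]
Compare 18 vs 28: take 18 from left. Merged: [5, 14, 14, 18]
Compare 35 vs 28: take 28 from right. Merged: [5, 14, 14, 18, 28]
Compare 35 vs 29: take 29 from right. Merged: [5, 14, 14, 18, 28, 29]
Compare 35 vs 32: take 32 from right. Merged: [5, 14, 14, 18, 28, 29, 32]
Compare 35 vs 32: take 32 from right. Merged: [5, 14, 14, 18, 28, 29, 32, 32]
Compare 35 vs 34: take 34 from right. Merged: [5, 14, 14, 18, 28, 29, 32, 32, 34]
Append remaining from left: [35, 37]. Merged: [5, 14, 14, 18, 28, 29, 32, 32, 34, 35, 37]

Final merged array: [5, 14, 14, 18, 28, 29, 32, 32, 34, 35, 37]
Total comparisons: 9

The merged array is [5, 14, 14, 18, 28, 29, 32, 32, 34, 35, 37], requiring 9 comparisons. The merge step runs in O(n) time where n is the total number of elements.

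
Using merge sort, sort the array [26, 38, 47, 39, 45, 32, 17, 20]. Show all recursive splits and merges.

Merge sort trace:

Split: [26, 38, 47, 39, 45, 32, 17, 20] -> [26, 38, 47, 39] and [45, 32, 17, 20]
  Split: [26, 38, 47, 39] -> [26, 38] and [47, 39]
    Split: [26, 38] -> [26] and [38]
    Merge: [26] + [38] -> [26, 38]
    Split: [47, 39] -> [47] and [39]
    Merge: [47] + [39] -> [39, 47]
  Merge: [26, 38] + [39, 47] -> [26, 38, 39, 47]
  Split: [45, 32, 17, 20] -> [45, 32] and [17, 20]
    Split: [45, 32] -> [45] and [32]
    Merge: [45] + [32] -> [32, 45]
    Split: [17, 20] -> [17] and [20]
    Merge: [17] + [20] -> [17, 20]
  Merge: [32, 45] + [17, 20] -> [17, 20, 32, 45]
Merge: [26, 38, 39, 47] + [17, 20, 32, 45] -> [17, 20, 26, 32, 38, 39, 45, 47]

Final sorted array: [17, 20, 26, 32, 38, 39, 45, 47]

The merge sort proceeds by recursively splitting the array and merging sorted halves.
After all merges, the sorted array is [17, 20, 26, 32, 38, 39, 45, 47].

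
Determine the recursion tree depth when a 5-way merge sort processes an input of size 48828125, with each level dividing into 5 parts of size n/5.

For divide and conquer with division factor 5:

Problem sizes at each level:
Level 0: 48828125
Level 1: 9765625
Level 2: 1953125
Level 3: 390625
Level 4: 78125
Level 5: 15625
Level 6: 3125
Level 7: 625
Level 8: 125
Level 9: 25
Level 10: 5
Level 11: 1

The root is level 0 and the size-1 base case is level 11 (the tree spans levels 0 through 11, i.e. 12 levels counting the root), so the depth is the number of divisions: log_5(48828125) = 11

The recursion tree depth is log_5(48828125) = 11. At each level, the problem size is divided by 5, so it takes 11 divisions to reduce to a base case of size 1. The algorithm makes 5 recursive calls at each level.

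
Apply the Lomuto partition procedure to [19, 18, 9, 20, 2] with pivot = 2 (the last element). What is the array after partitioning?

Lomuto partition with pivot = 2:

Initial array: [19, 18, 9, 20, 2]

arr[0]=19 > 2: no swap
arr[1]=18 > 2: no swap
arr[2]=9 > 2: no swap
arr[3]=20 > 2: no swap

Place pivot at position 0: [2, 18, 9, 20, 19]
Pivot position: 0

After partitioning with pivot 2, the array becomes [2, 18, 9, 20, 19]. The pivot is placed at index 0. All elements to the left of the pivot are <= 2, and all elements to the right are > 2.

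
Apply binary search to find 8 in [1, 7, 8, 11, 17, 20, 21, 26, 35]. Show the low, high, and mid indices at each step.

Binary search for 8 in [1, 7, 8, 11, 17, 20, 21, 26, 35]:

lo=0, hi=8, mid=4, arr[mid]=17 -> 17 > 8, search left half
lo=0, hi=3, mid=1, arr[mid]=7 -> 7 < 8, search right half
lo=2, hi=3, mid=2, arr[mid]=8 -> Found target at index 2!

Binary search finds 8 at index 2 after 3 comparisons. The search repeatedly halves the search space by comparing with the middle element.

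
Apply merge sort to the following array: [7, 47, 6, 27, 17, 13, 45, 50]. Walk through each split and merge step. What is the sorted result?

Merge sort trace:

Split: [7, 47, 6, 27, 17, 13, 45, 50] -> [7, 47, 6, 27] and [17, 13, 45, 50]
  Split: [7, 47, 6, 27] -> [7, 47] and [6, 27]
    Split: [7, 47] -> [7] and [47]
    Merge: [7] + [47] -> [7, 47]
    Split: [6, 27] -> [6] and [27]
    Merge: [6] + [27] -> [6, 27]
  Merge: [7, 47] + [6, 27] -> [6, 7, 27, 47]
  Split: [17, 13, 45, 50] -> [17, 13] and [45, 50]
    Split: [17, 13] -> [17] and [13]
    Merge: [17] + [13] -> [13, 17]
    Split: [45, 50] -> [45] and [50]
    Merge: [45] + [50] -> [45, 50]
  Merge: [13, 17] + [45, 50] -> [13, 17, 45, 50]
Merge: [6, 7, 27, 47] + [13, 17, 45, 50] -> [6, 7, 13, 17, 27, 45, 47, 50]

Final sorted array: [6, 7, 13, 17, 27, 45, 47, 50]

The merge sort proceeds by recursively splitting the array and merging sorted halves.
After all merges, the sorted array is [6, 7, 13, 17, 27, 45, 47, 50].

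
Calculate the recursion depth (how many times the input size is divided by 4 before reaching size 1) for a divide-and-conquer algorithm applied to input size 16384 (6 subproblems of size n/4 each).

For divide and conquer with division factor 4:

Problem sizes at each level:
Level 0: 16384
Level 1: 4096
Level 2: 1024
Level 3: 256
Level 4: 64
Level 5: 16
Level 6: 4
Level 7: 1

The root is level 0 and the size-1 base case is level 7 (the tree spans levels 0 through 7, i.e. 8 levels counting the root), so the depth is the number of divisions: log_4(16384) = 7

The recursion tree depth is log_4(16384) = 7. At each level, the problem size is divided by 4, so it takes 7 divisions to reduce to a base case of size 1. The algorithm makes 6 recursive calls at each level.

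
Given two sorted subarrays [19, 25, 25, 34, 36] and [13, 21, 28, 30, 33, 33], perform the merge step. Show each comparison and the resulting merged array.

Merging process:

Compare 19 vs 13: take 13 from right. Merged: [13]
Compare 19 vs 21: take 19 from left. Merged: [13, 19]
Compare 25 vs 21: take 21 from right. Merged: [13, 19, 21]
Compare 25 vs 28: take 25 from left. Merged: [13, 19, 21, 25]
Compare 25 vs 28: take 25 from left. Merged: [13, 19, 21, 25, 25]
Compare 34 vs 28: take 28 from right. Merged: [13, 19, 21, 25, 25, 28]
Compare 34 vs 30: take 30 from right. Merged: [13, 19, 21, 25, 25, 28, 30]
Compare 34 vs 33: take 33 from right. Merged: [13, 19, 21, 25, 25, 28, 30, 33]
Compare 34 vs 33: take 33 from right. Merged: [13, 19, 21, 25, 25, 28, 30, 33, 33]
Append remaining from left: [34, 36]. Merged: [13, 19, 21, 25, 25, 28, 30, 33, 33, 34, 36]

Final merged array: [13, 19, 21, 25, 25, 28, 30, 33, 33, 34, 36]
Total comparisons: 9

The merged array is [13, 19, 21, 25, 25, 28, 30, 33, 33, 34, 36], requiring 9 comparisons. The merge step runs in O(n) time where n is the total number of elements.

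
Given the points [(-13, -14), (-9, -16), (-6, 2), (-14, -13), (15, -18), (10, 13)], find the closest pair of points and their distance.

Computing all pairwise distances among 6 points:

d((-13, -14), (-9, -16)) = 4.4721
d((-13, -14), (-6, 2)) = 17.4642
d((-13, -14), (-14, -13)) = 1.4142 <-- minimum
d((-13, -14), (15, -18)) = 28.2843
d((-13, -14), (10, 13)) = 35.4683
d((-9, -16), (-6, 2)) = 18.2483
d((-9, -16), (-14, -13)) = 5.831
d((-9, -16), (15, -18)) = 24.0832
d((-9, -16), (10, 13)) = 34.6699
d((-6, 2), (-14, -13)) = 17.0
d((-6, 2), (15, -18)) = 29.0
d((-6, 2), (10, 13)) = 19.4165
d((-14, -13), (15, -18)) = 29.4279
d((-14, -13), (10, 13)) = 35.3836
d((15, -18), (10, 13)) = 31.4006

Closest pair: (-13, -14) and (-14, -13) with distance 1.4142

The closest pair is (-13, -14) and (-14, -13) with Euclidean distance 1.4142. For 6 points, brute-force pairwise comparison is shown above. For large n, the divide-and-conquer algorithm (sort by x, recurse on halves, check the dividing strip) achieves O(n log n).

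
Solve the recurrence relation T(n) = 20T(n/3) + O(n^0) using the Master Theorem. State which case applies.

Master Theorem for T(n) = 20T(n/3) + O(n^0):

a = 20, b = 3, c = 0
log_b(a) = log_3(20) = 2.7268

Case 1: c = 0 < log_3(20) = 2.7268
T(n) = O(n^(log_3 20))

For T(n) = 20T(n/3) + O(n^0): log_3(20) = 2.7268. This is Case 1 of the Master Theorem (c < log_b(a), work dominated by leaves), giving O(n^(log_3 20)).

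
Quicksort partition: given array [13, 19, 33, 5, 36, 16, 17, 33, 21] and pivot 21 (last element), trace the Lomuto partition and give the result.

Lomuto partition with pivot = 21:

Initial array: [13, 19, 33, 5, 36, 16, 17, 33, 21]

arr[0]=13 <= 21: swap with position 0, array becomes [13, 19, 33, 5, 36, 16, 17, 33, 21]
arr[1]=19 <= 21: swap with position 1, array becomes [13, 19, 33, 5, 36, 16, 17, 33, 21]
arr[2]=33 > 21: no swap
arr[3]=5 <= 21: swap with position 2, array becomes [13, 19, 5, 33, 36, 16, 17, 33, 21]
arr[4]=36 > 21: no swap
arr[5]=16 <= 21: swap with position 3, array becomes [13, 19, 5, 16, 36, 33, 17, 33, 21]
arr[6]=17 <= 21: swap with position 4, array becomes [13, 19, 5, 16, 17, 33, 36, 33, 21]
arr[7]=33 > 21: no swap

Place pivot at position 5: [13, 19, 5, 16, 17, 21, 36, 33, 33]
Pivot position: 5

After partitioning with pivot 21, the array becomes [13, 19, 5, 16, 17, 21, 36, 33, 33]. The pivot is placed at index 5. All elements to the left of the pivot are <= 21, and all elements to the right are > 21.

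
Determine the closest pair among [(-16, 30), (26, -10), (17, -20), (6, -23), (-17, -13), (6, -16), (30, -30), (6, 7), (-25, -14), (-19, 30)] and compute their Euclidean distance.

Computing all pairwise distances among 10 points:

d((-16, 30), (26, -10)) = 58.0
d((-16, 30), (17, -20)) = 59.9083
d((-16, 30), (6, -23)) = 57.3847
d((-16, 30), (-17, -13)) = 43.0116
d((-16, 30), (6, -16)) = 50.9902
d((-16, 30), (30, -30)) = 75.6042
d((-16, 30), (6, 7)) = 31.8277
d((-16, 30), (-25, -14)) = 44.911
d((-16, 30), (-19, 30)) = 3.0 <-- minimum
d((26, -10), (17, -20)) = 13.4536
d((26, -10), (6, -23)) = 23.8537
d((26, -10), (-17, -13)) = 43.1045
d((26, -10), (6, -16)) = 20.8806
d((26, -10), (30, -30)) = 20.3961
d((26, -10), (6, 7)) = 26.2488
d((26, -10), (-25, -14)) = 51.1566
d((26, -10), (-19, 30)) = 60.208
d((17, -20), (6, -23)) = 11.4018
d((17, -20), (-17, -13)) = 34.7131
d((17, -20), (6, -16)) = 11.7047
d((17, -20), (30, -30)) = 16.4012
d((17, -20), (6, 7)) = 29.1548
d((17, -20), (-25, -14)) = 42.4264
d((17, -20), (-19, 30)) = 61.6117
d((6, -23), (-17, -13)) = 25.0799
d((6, -23), (6, -16)) = 7.0
d((6, -23), (30, -30)) = 25.0
d((6, -23), (6, 7)) = 30.0
d((6, -23), (-25, -14)) = 32.28
d((6, -23), (-19, 30)) = 58.6003
d((-17, -13), (6, -16)) = 23.1948
d((-17, -13), (30, -30)) = 49.98
d((-17, -13), (6, 7)) = 30.4795
d((-17, -13), (-25, -14)) = 8.0623
d((-17, -13), (-19, 30)) = 43.0465
d((6, -16), (30, -30)) = 27.7849
d((6, -16), (6, 7)) = 23.0
d((6, -16), (-25, -14)) = 31.0644
d((6, -16), (-19, 30)) = 52.3546
d((30, -30), (6, 7)) = 44.1022
d((30, -30), (-25, -14)) = 57.28
d((30, -30), (-19, 30)) = 77.4661
d((6, 7), (-25, -14)) = 37.4433
d((6, 7), (-19, 30)) = 33.9706
d((-25, -14), (-19, 30)) = 44.4072

Closest pair: (-16, 30) and (-19, 30) with distance 3.0

The closest pair is (-16, 30) and (-19, 30) with Euclidean distance 3.0. For 10 points, brute-force pairwise comparison is shown above. For large n, the divide-and-conquer algorithm (sort by x, recurse on halves, check the dividing strip) achieves O(n log n).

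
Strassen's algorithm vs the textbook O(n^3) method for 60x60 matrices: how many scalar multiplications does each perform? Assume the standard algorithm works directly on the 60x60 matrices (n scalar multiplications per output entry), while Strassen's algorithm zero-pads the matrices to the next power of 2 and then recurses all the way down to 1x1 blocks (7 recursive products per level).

Matrix multiplication for 60x60 matrices:

Strassen's algorithm requires power-of-2 dimensions. Pad 60x60 to 64x64 (next power of 2).

Standard algorithm: 60^3 = 216000 multiplications
Strassen's algorithm: 7^(log2(64)) = 7^6 = 117649 multiplications
Savings: 216000 - 117649 = 98351 multiplications

Standard: 216000 multiplications (60^3). Strassen: 117649 multiplications (7^6, after padding to 64x64). Strassen reduces 8 recursive multiplications to 7 at each level.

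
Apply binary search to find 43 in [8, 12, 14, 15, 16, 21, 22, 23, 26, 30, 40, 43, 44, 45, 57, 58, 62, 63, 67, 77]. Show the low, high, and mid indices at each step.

Binary search for 43 in [8, 12, 14, 15, 16, 21, 22, 23, 26, 30, 40, 43, 44, 45, 57, 58, 62, 63, 67, 77]:

lo=0, hi=19, mid=9, arr[mid]=30 -> 30 < 43, search right half
lo=10, hi=19, mid=14, arr[mid]=57 -> 57 > 43, search left half
lo=10, hi=13, mid=11, arr[mid]=43 -> Found target at index 11!

Binary search finds 43 at index 11 after 3 comparisons. The search repeatedly halves the search space by comparing with the middle element.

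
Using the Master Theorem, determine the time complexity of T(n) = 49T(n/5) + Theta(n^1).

Master Theorem for T(n) = 49T(n/5) + O(n^1):

a = 49, b = 5, c = 1
log_b(a) = log_5(49) = 2.4181

Case 1: c = 1 < log_5(49) = 2.4181
T(n) = O(n^(log_5 49))

For T(n) = 49T(n/5) + O(n^1): log_5(49) = 2.4181. This is Case 1 of the Master Theorem (c < log_b(a), work dominated by leaves), giving O(n^(log_5 49)).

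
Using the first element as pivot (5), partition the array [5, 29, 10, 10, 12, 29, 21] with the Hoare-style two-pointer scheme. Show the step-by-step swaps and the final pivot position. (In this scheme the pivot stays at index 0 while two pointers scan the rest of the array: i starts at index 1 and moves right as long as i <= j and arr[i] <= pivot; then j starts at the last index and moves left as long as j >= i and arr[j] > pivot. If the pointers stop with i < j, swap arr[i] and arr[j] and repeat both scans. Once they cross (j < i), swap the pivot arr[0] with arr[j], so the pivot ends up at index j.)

Hoare-style two-pointer partition with pivot = 5:

Initial array: [5, 29, 10, 10, 12, 29, 21]

Pointers start at i = 1, j = 6.
i ends at 1, j ends at 0: the pointers have crossed (j < i), so scanning stops.

j = 0, so swapping arr[0] with arr[j] leaves the pivot at position 0: [5, 29, 10, 10, 12, 29, 21]
Pivot position: 0

After partitioning with pivot 5, the array becomes [5, 29, 10, 10, 12, 29, 21]. The pivot is placed at index 0. All elements to the left of the pivot are <= 5, and all elements to the right are > 5.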